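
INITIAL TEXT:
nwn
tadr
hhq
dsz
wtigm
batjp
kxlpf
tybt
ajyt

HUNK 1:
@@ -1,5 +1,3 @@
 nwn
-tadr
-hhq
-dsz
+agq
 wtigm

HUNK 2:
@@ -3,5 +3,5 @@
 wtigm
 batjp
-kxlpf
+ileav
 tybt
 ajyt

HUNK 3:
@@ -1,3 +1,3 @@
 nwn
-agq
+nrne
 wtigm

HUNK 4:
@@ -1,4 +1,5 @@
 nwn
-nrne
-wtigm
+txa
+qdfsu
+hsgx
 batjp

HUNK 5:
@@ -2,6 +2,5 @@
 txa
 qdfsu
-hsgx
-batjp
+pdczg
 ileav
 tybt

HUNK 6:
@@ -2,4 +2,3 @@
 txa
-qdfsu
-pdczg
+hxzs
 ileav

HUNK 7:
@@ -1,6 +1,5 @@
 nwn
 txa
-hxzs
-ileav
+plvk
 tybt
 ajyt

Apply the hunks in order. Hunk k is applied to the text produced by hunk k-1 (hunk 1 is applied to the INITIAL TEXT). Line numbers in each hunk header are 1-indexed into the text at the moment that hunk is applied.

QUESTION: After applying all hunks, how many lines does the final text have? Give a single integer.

Answer: 5

Derivation:
Hunk 1: at line 1 remove [tadr,hhq,dsz] add [agq] -> 7 lines: nwn agq wtigm batjp kxlpf tybt ajyt
Hunk 2: at line 3 remove [kxlpf] add [ileav] -> 7 lines: nwn agq wtigm batjp ileav tybt ajyt
Hunk 3: at line 1 remove [agq] add [nrne] -> 7 lines: nwn nrne wtigm batjp ileav tybt ajyt
Hunk 4: at line 1 remove [nrne,wtigm] add [txa,qdfsu,hsgx] -> 8 lines: nwn txa qdfsu hsgx batjp ileav tybt ajyt
Hunk 5: at line 2 remove [hsgx,batjp] add [pdczg] -> 7 lines: nwn txa qdfsu pdczg ileav tybt ajyt
Hunk 6: at line 2 remove [qdfsu,pdczg] add [hxzs] -> 6 lines: nwn txa hxzs ileav tybt ajyt
Hunk 7: at line 1 remove [hxzs,ileav] add [plvk] -> 5 lines: nwn txa plvk tybt ajyt
Final line count: 5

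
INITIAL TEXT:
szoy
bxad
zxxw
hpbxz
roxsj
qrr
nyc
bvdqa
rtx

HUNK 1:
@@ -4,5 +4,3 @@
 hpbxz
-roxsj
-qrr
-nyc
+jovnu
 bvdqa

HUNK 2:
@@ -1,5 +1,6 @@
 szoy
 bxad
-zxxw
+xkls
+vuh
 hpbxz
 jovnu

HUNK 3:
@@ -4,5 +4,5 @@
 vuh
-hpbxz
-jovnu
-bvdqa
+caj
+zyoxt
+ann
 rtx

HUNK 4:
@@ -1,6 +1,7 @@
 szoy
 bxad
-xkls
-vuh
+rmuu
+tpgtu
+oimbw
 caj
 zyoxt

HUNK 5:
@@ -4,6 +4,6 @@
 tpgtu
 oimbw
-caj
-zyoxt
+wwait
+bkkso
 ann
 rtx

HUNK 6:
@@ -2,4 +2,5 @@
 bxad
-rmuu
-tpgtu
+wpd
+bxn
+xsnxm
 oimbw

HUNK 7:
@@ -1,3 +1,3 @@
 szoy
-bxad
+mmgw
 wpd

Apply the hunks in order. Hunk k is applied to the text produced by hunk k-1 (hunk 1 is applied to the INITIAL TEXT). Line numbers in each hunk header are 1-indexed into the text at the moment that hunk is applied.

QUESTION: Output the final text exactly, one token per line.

Hunk 1: at line 4 remove [roxsj,qrr,nyc] add [jovnu] -> 7 lines: szoy bxad zxxw hpbxz jovnu bvdqa rtx
Hunk 2: at line 1 remove [zxxw] add [xkls,vuh] -> 8 lines: szoy bxad xkls vuh hpbxz jovnu bvdqa rtx
Hunk 3: at line 4 remove [hpbxz,jovnu,bvdqa] add [caj,zyoxt,ann] -> 8 lines: szoy bxad xkls vuh caj zyoxt ann rtx
Hunk 4: at line 1 remove [xkls,vuh] add [rmuu,tpgtu,oimbw] -> 9 lines: szoy bxad rmuu tpgtu oimbw caj zyoxt ann rtx
Hunk 5: at line 4 remove [caj,zyoxt] add [wwait,bkkso] -> 9 lines: szoy bxad rmuu tpgtu oimbw wwait bkkso ann rtx
Hunk 6: at line 2 remove [rmuu,tpgtu] add [wpd,bxn,xsnxm] -> 10 lines: szoy bxad wpd bxn xsnxm oimbw wwait bkkso ann rtx
Hunk 7: at line 1 remove [bxad] add [mmgw] -> 10 lines: szoy mmgw wpd bxn xsnxm oimbw wwait bkkso ann rtx

Answer: szoy
mmgw
wpd
bxn
xsnxm
oimbw
wwait
bkkso
ann
rtx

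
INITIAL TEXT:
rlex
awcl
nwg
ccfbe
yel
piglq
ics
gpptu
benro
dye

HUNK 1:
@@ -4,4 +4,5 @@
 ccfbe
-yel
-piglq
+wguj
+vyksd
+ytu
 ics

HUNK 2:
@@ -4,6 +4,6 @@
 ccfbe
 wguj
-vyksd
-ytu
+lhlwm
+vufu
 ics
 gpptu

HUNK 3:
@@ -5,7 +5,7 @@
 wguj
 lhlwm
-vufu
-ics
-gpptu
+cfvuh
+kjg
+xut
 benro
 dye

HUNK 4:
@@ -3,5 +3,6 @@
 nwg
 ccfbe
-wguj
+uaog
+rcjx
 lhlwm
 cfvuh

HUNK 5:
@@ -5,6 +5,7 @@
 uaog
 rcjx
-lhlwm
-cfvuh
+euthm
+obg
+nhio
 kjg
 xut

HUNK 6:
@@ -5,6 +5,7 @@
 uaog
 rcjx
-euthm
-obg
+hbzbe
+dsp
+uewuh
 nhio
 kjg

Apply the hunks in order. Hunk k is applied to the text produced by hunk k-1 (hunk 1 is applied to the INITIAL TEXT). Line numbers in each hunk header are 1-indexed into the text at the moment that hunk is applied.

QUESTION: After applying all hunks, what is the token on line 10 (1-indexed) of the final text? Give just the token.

Answer: nhio

Derivation:
Hunk 1: at line 4 remove [yel,piglq] add [wguj,vyksd,ytu] -> 11 lines: rlex awcl nwg ccfbe wguj vyksd ytu ics gpptu benro dye
Hunk 2: at line 4 remove [vyksd,ytu] add [lhlwm,vufu] -> 11 lines: rlex awcl nwg ccfbe wguj lhlwm vufu ics gpptu benro dye
Hunk 3: at line 5 remove [vufu,ics,gpptu] add [cfvuh,kjg,xut] -> 11 lines: rlex awcl nwg ccfbe wguj lhlwm cfvuh kjg xut benro dye
Hunk 4: at line 3 remove [wguj] add [uaog,rcjx] -> 12 lines: rlex awcl nwg ccfbe uaog rcjx lhlwm cfvuh kjg xut benro dye
Hunk 5: at line 5 remove [lhlwm,cfvuh] add [euthm,obg,nhio] -> 13 lines: rlex awcl nwg ccfbe uaog rcjx euthm obg nhio kjg xut benro dye
Hunk 6: at line 5 remove [euthm,obg] add [hbzbe,dsp,uewuh] -> 14 lines: rlex awcl nwg ccfbe uaog rcjx hbzbe dsp uewuh nhio kjg xut benro dye
Final line 10: nhio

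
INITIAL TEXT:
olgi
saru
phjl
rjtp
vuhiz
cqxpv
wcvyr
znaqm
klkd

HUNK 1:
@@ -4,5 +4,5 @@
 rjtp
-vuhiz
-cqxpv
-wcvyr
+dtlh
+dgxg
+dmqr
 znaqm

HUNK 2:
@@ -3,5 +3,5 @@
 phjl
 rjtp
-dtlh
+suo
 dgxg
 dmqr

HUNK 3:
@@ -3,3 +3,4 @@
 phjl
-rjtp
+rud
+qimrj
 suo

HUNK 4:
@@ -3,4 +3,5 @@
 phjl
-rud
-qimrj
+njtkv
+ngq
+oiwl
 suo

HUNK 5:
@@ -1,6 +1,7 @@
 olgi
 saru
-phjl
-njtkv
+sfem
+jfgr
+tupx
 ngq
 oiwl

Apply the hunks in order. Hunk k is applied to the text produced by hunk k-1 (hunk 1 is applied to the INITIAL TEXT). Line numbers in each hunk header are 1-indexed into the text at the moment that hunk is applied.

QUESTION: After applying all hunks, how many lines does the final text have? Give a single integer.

Hunk 1: at line 4 remove [vuhiz,cqxpv,wcvyr] add [dtlh,dgxg,dmqr] -> 9 lines: olgi saru phjl rjtp dtlh dgxg dmqr znaqm klkd
Hunk 2: at line 3 remove [dtlh] add [suo] -> 9 lines: olgi saru phjl rjtp suo dgxg dmqr znaqm klkd
Hunk 3: at line 3 remove [rjtp] add [rud,qimrj] -> 10 lines: olgi saru phjl rud qimrj suo dgxg dmqr znaqm klkd
Hunk 4: at line 3 remove [rud,qimrj] add [njtkv,ngq,oiwl] -> 11 lines: olgi saru phjl njtkv ngq oiwl suo dgxg dmqr znaqm klkd
Hunk 5: at line 1 remove [phjl,njtkv] add [sfem,jfgr,tupx] -> 12 lines: olgi saru sfem jfgr tupx ngq oiwl suo dgxg dmqr znaqm klkd
Final line count: 12

Answer: 12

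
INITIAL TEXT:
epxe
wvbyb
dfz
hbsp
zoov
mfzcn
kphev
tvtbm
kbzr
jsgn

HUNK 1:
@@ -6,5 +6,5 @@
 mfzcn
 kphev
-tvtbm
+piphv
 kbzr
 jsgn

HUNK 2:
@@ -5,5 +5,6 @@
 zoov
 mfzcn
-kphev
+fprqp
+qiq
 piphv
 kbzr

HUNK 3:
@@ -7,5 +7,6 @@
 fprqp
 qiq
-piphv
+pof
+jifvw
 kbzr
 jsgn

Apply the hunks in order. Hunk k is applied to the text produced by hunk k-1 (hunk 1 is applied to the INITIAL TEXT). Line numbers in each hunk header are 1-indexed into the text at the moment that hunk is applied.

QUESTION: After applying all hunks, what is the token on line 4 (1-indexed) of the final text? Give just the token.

Answer: hbsp

Derivation:
Hunk 1: at line 6 remove [tvtbm] add [piphv] -> 10 lines: epxe wvbyb dfz hbsp zoov mfzcn kphev piphv kbzr jsgn
Hunk 2: at line 5 remove [kphev] add [fprqp,qiq] -> 11 lines: epxe wvbyb dfz hbsp zoov mfzcn fprqp qiq piphv kbzr jsgn
Hunk 3: at line 7 remove [piphv] add [pof,jifvw] -> 12 lines: epxe wvbyb dfz hbsp zoov mfzcn fprqp qiq pof jifvw kbzr jsgn
Final line 4: hbsp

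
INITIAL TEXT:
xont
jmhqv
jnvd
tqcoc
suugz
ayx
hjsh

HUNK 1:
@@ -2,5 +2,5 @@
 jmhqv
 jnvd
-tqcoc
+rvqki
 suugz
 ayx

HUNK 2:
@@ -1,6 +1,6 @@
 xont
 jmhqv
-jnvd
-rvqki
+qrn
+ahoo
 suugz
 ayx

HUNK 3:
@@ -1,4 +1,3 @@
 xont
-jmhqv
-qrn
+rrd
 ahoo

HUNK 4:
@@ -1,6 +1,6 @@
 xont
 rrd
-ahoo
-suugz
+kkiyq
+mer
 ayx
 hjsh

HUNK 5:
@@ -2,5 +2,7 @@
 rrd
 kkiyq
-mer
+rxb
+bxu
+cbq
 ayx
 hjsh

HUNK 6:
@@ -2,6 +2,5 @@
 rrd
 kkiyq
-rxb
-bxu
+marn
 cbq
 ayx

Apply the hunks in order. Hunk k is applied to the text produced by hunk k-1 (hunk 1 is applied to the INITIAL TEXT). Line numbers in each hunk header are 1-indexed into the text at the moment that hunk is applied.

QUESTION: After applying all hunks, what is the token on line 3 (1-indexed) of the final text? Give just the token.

Hunk 1: at line 2 remove [tqcoc] add [rvqki] -> 7 lines: xont jmhqv jnvd rvqki suugz ayx hjsh
Hunk 2: at line 1 remove [jnvd,rvqki] add [qrn,ahoo] -> 7 lines: xont jmhqv qrn ahoo suugz ayx hjsh
Hunk 3: at line 1 remove [jmhqv,qrn] add [rrd] -> 6 lines: xont rrd ahoo suugz ayx hjsh
Hunk 4: at line 1 remove [ahoo,suugz] add [kkiyq,mer] -> 6 lines: xont rrd kkiyq mer ayx hjsh
Hunk 5: at line 2 remove [mer] add [rxb,bxu,cbq] -> 8 lines: xont rrd kkiyq rxb bxu cbq ayx hjsh
Hunk 6: at line 2 remove [rxb,bxu] add [marn] -> 7 lines: xont rrd kkiyq marn cbq ayx hjsh
Final line 3: kkiyq

Answer: kkiyq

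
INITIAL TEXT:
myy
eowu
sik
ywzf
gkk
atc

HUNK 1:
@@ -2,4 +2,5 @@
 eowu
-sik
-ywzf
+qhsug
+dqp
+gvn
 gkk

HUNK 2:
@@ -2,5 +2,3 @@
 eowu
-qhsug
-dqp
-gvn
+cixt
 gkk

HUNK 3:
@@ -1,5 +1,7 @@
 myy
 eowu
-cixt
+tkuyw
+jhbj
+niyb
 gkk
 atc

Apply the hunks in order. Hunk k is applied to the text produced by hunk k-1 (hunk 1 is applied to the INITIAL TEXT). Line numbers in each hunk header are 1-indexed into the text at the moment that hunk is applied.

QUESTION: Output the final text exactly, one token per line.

Answer: myy
eowu
tkuyw
jhbj
niyb
gkk
atc

Derivation:
Hunk 1: at line 2 remove [sik,ywzf] add [qhsug,dqp,gvn] -> 7 lines: myy eowu qhsug dqp gvn gkk atc
Hunk 2: at line 2 remove [qhsug,dqp,gvn] add [cixt] -> 5 lines: myy eowu cixt gkk atc
Hunk 3: at line 1 remove [cixt] add [tkuyw,jhbj,niyb] -> 7 lines: myy eowu tkuyw jhbj niyb gkk atc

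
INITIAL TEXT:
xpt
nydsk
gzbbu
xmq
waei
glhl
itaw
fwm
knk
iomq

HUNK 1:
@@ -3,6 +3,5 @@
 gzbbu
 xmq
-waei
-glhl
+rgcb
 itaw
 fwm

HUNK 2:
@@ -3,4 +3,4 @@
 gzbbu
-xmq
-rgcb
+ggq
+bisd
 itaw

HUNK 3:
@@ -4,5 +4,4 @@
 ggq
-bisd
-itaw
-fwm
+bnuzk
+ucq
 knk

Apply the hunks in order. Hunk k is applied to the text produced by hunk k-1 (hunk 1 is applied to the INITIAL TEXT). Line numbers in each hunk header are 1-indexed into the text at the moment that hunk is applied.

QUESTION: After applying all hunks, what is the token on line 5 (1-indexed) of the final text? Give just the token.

Answer: bnuzk

Derivation:
Hunk 1: at line 3 remove [waei,glhl] add [rgcb] -> 9 lines: xpt nydsk gzbbu xmq rgcb itaw fwm knk iomq
Hunk 2: at line 3 remove [xmq,rgcb] add [ggq,bisd] -> 9 lines: xpt nydsk gzbbu ggq bisd itaw fwm knk iomq
Hunk 3: at line 4 remove [bisd,itaw,fwm] add [bnuzk,ucq] -> 8 lines: xpt nydsk gzbbu ggq bnuzk ucq knk iomq
Final line 5: bnuzk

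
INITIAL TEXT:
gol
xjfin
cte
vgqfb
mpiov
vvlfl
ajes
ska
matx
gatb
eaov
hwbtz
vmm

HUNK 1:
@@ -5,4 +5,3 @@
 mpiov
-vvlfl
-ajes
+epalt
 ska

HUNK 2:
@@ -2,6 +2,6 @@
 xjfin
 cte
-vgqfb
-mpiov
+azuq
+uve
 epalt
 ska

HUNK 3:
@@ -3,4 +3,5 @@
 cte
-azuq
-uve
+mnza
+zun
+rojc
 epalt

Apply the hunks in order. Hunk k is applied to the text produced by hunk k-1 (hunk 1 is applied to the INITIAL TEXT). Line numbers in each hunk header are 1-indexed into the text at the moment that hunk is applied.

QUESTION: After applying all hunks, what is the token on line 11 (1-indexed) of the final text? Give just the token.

Hunk 1: at line 5 remove [vvlfl,ajes] add [epalt] -> 12 lines: gol xjfin cte vgqfb mpiov epalt ska matx gatb eaov hwbtz vmm
Hunk 2: at line 2 remove [vgqfb,mpiov] add [azuq,uve] -> 12 lines: gol xjfin cte azuq uve epalt ska matx gatb eaov hwbtz vmm
Hunk 3: at line 3 remove [azuq,uve] add [mnza,zun,rojc] -> 13 lines: gol xjfin cte mnza zun rojc epalt ska matx gatb eaov hwbtz vmm
Final line 11: eaov

Answer: eaov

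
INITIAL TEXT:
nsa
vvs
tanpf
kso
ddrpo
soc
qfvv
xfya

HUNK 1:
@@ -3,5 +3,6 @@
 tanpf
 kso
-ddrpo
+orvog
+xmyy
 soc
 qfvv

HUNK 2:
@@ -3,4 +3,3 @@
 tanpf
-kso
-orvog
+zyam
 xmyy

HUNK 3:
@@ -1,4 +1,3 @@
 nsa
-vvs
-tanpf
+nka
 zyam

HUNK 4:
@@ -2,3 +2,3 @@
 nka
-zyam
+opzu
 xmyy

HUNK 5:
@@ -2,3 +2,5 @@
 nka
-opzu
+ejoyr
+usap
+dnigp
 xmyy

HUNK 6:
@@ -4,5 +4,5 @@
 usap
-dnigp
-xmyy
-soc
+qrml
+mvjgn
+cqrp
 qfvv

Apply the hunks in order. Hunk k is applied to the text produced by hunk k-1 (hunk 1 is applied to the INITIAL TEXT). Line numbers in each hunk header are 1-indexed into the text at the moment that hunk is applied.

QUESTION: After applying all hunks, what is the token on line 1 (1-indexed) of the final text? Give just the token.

Answer: nsa

Derivation:
Hunk 1: at line 3 remove [ddrpo] add [orvog,xmyy] -> 9 lines: nsa vvs tanpf kso orvog xmyy soc qfvv xfya
Hunk 2: at line 3 remove [kso,orvog] add [zyam] -> 8 lines: nsa vvs tanpf zyam xmyy soc qfvv xfya
Hunk 3: at line 1 remove [vvs,tanpf] add [nka] -> 7 lines: nsa nka zyam xmyy soc qfvv xfya
Hunk 4: at line 2 remove [zyam] add [opzu] -> 7 lines: nsa nka opzu xmyy soc qfvv xfya
Hunk 5: at line 2 remove [opzu] add [ejoyr,usap,dnigp] -> 9 lines: nsa nka ejoyr usap dnigp xmyy soc qfvv xfya
Hunk 6: at line 4 remove [dnigp,xmyy,soc] add [qrml,mvjgn,cqrp] -> 9 lines: nsa nka ejoyr usap qrml mvjgn cqrp qfvv xfya
Final line 1: nsa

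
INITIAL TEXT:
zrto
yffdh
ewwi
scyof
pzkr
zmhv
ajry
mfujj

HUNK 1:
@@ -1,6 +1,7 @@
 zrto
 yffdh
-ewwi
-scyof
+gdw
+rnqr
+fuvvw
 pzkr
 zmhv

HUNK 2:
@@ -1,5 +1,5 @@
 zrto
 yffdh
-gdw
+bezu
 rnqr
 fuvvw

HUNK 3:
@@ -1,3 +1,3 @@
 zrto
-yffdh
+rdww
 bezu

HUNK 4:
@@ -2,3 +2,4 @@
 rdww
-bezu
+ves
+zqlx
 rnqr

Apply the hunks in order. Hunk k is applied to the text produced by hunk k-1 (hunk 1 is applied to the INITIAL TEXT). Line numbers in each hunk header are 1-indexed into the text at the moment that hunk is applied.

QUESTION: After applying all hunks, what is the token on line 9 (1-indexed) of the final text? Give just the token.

Hunk 1: at line 1 remove [ewwi,scyof] add [gdw,rnqr,fuvvw] -> 9 lines: zrto yffdh gdw rnqr fuvvw pzkr zmhv ajry mfujj
Hunk 2: at line 1 remove [gdw] add [bezu] -> 9 lines: zrto yffdh bezu rnqr fuvvw pzkr zmhv ajry mfujj
Hunk 3: at line 1 remove [yffdh] add [rdww] -> 9 lines: zrto rdww bezu rnqr fuvvw pzkr zmhv ajry mfujj
Hunk 4: at line 2 remove [bezu] add [ves,zqlx] -> 10 lines: zrto rdww ves zqlx rnqr fuvvw pzkr zmhv ajry mfujj
Final line 9: ajry

Answer: ajry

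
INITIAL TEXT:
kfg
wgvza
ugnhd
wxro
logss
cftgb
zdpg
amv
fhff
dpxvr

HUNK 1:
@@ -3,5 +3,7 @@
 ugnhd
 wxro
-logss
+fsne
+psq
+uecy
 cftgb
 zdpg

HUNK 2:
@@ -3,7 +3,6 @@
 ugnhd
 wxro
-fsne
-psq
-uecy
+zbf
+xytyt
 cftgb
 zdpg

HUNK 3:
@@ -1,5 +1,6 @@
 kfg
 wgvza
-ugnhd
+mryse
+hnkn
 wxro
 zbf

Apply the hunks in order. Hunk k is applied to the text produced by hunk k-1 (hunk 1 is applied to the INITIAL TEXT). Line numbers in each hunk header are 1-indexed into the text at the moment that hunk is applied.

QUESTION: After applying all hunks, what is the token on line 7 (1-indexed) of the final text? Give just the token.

Answer: xytyt

Derivation:
Hunk 1: at line 3 remove [logss] add [fsne,psq,uecy] -> 12 lines: kfg wgvza ugnhd wxro fsne psq uecy cftgb zdpg amv fhff dpxvr
Hunk 2: at line 3 remove [fsne,psq,uecy] add [zbf,xytyt] -> 11 lines: kfg wgvza ugnhd wxro zbf xytyt cftgb zdpg amv fhff dpxvr
Hunk 3: at line 1 remove [ugnhd] add [mryse,hnkn] -> 12 lines: kfg wgvza mryse hnkn wxro zbf xytyt cftgb zdpg amv fhff dpxvr
Final line 7: xytyt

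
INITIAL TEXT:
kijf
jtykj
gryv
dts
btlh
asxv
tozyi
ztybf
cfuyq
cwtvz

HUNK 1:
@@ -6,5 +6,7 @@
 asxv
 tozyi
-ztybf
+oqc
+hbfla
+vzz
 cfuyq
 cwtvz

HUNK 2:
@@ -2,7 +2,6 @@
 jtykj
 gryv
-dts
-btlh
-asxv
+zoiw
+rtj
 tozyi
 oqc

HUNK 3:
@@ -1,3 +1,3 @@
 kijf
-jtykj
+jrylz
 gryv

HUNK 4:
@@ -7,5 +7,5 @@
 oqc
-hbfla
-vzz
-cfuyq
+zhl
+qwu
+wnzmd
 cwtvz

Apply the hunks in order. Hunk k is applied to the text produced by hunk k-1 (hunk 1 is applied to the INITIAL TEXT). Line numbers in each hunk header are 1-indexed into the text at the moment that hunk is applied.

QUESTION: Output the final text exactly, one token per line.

Hunk 1: at line 6 remove [ztybf] add [oqc,hbfla,vzz] -> 12 lines: kijf jtykj gryv dts btlh asxv tozyi oqc hbfla vzz cfuyq cwtvz
Hunk 2: at line 2 remove [dts,btlh,asxv] add [zoiw,rtj] -> 11 lines: kijf jtykj gryv zoiw rtj tozyi oqc hbfla vzz cfuyq cwtvz
Hunk 3: at line 1 remove [jtykj] add [jrylz] -> 11 lines: kijf jrylz gryv zoiw rtj tozyi oqc hbfla vzz cfuyq cwtvz
Hunk 4: at line 7 remove [hbfla,vzz,cfuyq] add [zhl,qwu,wnzmd] -> 11 lines: kijf jrylz gryv zoiw rtj tozyi oqc zhl qwu wnzmd cwtvz

Answer: kijf
jrylz
gryv
zoiw
rtj
tozyi
oqc
zhl
qwu
wnzmd
cwtvz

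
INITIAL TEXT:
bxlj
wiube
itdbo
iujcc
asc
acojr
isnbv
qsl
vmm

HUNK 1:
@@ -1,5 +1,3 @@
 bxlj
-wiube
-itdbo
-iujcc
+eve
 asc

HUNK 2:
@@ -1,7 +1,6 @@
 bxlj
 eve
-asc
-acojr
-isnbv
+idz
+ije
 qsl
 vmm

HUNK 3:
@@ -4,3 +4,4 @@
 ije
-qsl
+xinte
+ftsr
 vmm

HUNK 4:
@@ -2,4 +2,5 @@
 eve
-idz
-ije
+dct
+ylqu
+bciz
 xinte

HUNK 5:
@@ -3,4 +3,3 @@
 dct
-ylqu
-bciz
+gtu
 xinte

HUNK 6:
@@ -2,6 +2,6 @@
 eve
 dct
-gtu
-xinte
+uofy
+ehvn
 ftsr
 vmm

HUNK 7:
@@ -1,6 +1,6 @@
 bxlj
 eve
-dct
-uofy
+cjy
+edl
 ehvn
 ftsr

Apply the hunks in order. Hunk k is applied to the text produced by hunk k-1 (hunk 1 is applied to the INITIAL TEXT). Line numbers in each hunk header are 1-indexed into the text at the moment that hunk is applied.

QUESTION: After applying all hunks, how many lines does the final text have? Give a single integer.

Hunk 1: at line 1 remove [wiube,itdbo,iujcc] add [eve] -> 7 lines: bxlj eve asc acojr isnbv qsl vmm
Hunk 2: at line 1 remove [asc,acojr,isnbv] add [idz,ije] -> 6 lines: bxlj eve idz ije qsl vmm
Hunk 3: at line 4 remove [qsl] add [xinte,ftsr] -> 7 lines: bxlj eve idz ije xinte ftsr vmm
Hunk 4: at line 2 remove [idz,ije] add [dct,ylqu,bciz] -> 8 lines: bxlj eve dct ylqu bciz xinte ftsr vmm
Hunk 5: at line 3 remove [ylqu,bciz] add [gtu] -> 7 lines: bxlj eve dct gtu xinte ftsr vmm
Hunk 6: at line 2 remove [gtu,xinte] add [uofy,ehvn] -> 7 lines: bxlj eve dct uofy ehvn ftsr vmm
Hunk 7: at line 1 remove [dct,uofy] add [cjy,edl] -> 7 lines: bxlj eve cjy edl ehvn ftsr vmm
Final line count: 7

Answer: 7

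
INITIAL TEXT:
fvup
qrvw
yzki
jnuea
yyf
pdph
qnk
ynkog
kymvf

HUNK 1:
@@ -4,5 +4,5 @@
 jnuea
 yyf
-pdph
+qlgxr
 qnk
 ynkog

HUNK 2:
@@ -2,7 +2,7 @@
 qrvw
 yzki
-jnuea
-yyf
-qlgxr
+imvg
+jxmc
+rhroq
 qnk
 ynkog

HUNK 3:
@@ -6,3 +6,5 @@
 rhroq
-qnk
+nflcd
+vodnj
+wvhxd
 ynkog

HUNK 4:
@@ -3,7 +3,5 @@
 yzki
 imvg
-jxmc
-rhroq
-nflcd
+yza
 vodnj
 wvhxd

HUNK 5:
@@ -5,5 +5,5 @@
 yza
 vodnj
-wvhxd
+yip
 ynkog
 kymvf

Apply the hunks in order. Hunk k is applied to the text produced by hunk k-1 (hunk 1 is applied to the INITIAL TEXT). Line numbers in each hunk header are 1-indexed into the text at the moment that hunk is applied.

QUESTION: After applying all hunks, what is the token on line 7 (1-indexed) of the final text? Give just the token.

Answer: yip

Derivation:
Hunk 1: at line 4 remove [pdph] add [qlgxr] -> 9 lines: fvup qrvw yzki jnuea yyf qlgxr qnk ynkog kymvf
Hunk 2: at line 2 remove [jnuea,yyf,qlgxr] add [imvg,jxmc,rhroq] -> 9 lines: fvup qrvw yzki imvg jxmc rhroq qnk ynkog kymvf
Hunk 3: at line 6 remove [qnk] add [nflcd,vodnj,wvhxd] -> 11 lines: fvup qrvw yzki imvg jxmc rhroq nflcd vodnj wvhxd ynkog kymvf
Hunk 4: at line 3 remove [jxmc,rhroq,nflcd] add [yza] -> 9 lines: fvup qrvw yzki imvg yza vodnj wvhxd ynkog kymvf
Hunk 5: at line 5 remove [wvhxd] add [yip] -> 9 lines: fvup qrvw yzki imvg yza vodnj yip ynkog kymvf
Final line 7: yip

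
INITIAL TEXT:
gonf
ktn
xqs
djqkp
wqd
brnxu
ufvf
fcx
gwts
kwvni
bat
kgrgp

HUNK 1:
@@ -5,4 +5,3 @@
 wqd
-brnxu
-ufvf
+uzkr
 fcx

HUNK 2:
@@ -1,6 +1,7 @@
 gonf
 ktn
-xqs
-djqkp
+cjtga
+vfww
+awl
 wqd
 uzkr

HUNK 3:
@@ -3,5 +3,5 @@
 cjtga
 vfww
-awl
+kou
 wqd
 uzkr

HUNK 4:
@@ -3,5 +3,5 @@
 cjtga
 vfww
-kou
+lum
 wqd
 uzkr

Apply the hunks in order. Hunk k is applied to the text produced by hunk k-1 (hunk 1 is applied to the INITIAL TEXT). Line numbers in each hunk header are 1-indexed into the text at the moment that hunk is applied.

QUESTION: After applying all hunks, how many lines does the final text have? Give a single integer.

Hunk 1: at line 5 remove [brnxu,ufvf] add [uzkr] -> 11 lines: gonf ktn xqs djqkp wqd uzkr fcx gwts kwvni bat kgrgp
Hunk 2: at line 1 remove [xqs,djqkp] add [cjtga,vfww,awl] -> 12 lines: gonf ktn cjtga vfww awl wqd uzkr fcx gwts kwvni bat kgrgp
Hunk 3: at line 3 remove [awl] add [kou] -> 12 lines: gonf ktn cjtga vfww kou wqd uzkr fcx gwts kwvni bat kgrgp
Hunk 4: at line 3 remove [kou] add [lum] -> 12 lines: gonf ktn cjtga vfww lum wqd uzkr fcx gwts kwvni bat kgrgp
Final line count: 12

Answer: 12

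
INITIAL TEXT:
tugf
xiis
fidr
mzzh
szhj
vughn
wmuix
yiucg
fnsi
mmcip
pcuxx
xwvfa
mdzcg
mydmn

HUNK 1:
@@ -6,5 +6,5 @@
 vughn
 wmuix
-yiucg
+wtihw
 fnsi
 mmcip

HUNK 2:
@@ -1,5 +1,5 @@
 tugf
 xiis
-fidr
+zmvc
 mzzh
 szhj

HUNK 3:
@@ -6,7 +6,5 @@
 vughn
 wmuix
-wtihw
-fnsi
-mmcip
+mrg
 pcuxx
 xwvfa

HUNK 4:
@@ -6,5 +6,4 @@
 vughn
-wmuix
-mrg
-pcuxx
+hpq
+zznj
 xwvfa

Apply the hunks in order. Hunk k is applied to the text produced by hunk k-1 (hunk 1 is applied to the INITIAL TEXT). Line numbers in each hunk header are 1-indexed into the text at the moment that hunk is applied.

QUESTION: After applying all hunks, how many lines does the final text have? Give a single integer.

Answer: 11

Derivation:
Hunk 1: at line 6 remove [yiucg] add [wtihw] -> 14 lines: tugf xiis fidr mzzh szhj vughn wmuix wtihw fnsi mmcip pcuxx xwvfa mdzcg mydmn
Hunk 2: at line 1 remove [fidr] add [zmvc] -> 14 lines: tugf xiis zmvc mzzh szhj vughn wmuix wtihw fnsi mmcip pcuxx xwvfa mdzcg mydmn
Hunk 3: at line 6 remove [wtihw,fnsi,mmcip] add [mrg] -> 12 lines: tugf xiis zmvc mzzh szhj vughn wmuix mrg pcuxx xwvfa mdzcg mydmn
Hunk 4: at line 6 remove [wmuix,mrg,pcuxx] add [hpq,zznj] -> 11 lines: tugf xiis zmvc mzzh szhj vughn hpq zznj xwvfa mdzcg mydmn
Final line count: 11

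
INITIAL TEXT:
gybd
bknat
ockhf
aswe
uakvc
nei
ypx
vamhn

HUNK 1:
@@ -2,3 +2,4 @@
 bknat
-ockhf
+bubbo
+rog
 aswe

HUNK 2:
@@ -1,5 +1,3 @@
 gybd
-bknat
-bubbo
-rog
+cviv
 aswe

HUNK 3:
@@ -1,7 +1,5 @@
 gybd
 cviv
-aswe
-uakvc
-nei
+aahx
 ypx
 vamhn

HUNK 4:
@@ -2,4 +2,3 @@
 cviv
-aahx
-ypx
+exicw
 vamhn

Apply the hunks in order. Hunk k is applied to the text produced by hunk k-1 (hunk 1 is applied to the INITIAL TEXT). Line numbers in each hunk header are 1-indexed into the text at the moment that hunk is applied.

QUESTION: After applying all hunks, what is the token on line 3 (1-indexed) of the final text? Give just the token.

Answer: exicw

Derivation:
Hunk 1: at line 2 remove [ockhf] add [bubbo,rog] -> 9 lines: gybd bknat bubbo rog aswe uakvc nei ypx vamhn
Hunk 2: at line 1 remove [bknat,bubbo,rog] add [cviv] -> 7 lines: gybd cviv aswe uakvc nei ypx vamhn
Hunk 3: at line 1 remove [aswe,uakvc,nei] add [aahx] -> 5 lines: gybd cviv aahx ypx vamhn
Hunk 4: at line 2 remove [aahx,ypx] add [exicw] -> 4 lines: gybd cviv exicw vamhn
Final line 3: exicw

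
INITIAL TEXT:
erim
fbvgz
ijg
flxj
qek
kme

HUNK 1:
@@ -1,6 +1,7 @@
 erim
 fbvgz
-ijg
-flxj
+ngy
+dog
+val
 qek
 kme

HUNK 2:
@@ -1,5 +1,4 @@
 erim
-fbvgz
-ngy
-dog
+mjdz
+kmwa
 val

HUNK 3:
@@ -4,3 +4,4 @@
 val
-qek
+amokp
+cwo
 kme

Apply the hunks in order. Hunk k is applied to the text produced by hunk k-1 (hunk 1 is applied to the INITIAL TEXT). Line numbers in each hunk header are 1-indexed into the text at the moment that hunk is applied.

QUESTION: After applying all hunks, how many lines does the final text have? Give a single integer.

Answer: 7

Derivation:
Hunk 1: at line 1 remove [ijg,flxj] add [ngy,dog,val] -> 7 lines: erim fbvgz ngy dog val qek kme
Hunk 2: at line 1 remove [fbvgz,ngy,dog] add [mjdz,kmwa] -> 6 lines: erim mjdz kmwa val qek kme
Hunk 3: at line 4 remove [qek] add [amokp,cwo] -> 7 lines: erim mjdz kmwa val amokp cwo kme
Final line count: 7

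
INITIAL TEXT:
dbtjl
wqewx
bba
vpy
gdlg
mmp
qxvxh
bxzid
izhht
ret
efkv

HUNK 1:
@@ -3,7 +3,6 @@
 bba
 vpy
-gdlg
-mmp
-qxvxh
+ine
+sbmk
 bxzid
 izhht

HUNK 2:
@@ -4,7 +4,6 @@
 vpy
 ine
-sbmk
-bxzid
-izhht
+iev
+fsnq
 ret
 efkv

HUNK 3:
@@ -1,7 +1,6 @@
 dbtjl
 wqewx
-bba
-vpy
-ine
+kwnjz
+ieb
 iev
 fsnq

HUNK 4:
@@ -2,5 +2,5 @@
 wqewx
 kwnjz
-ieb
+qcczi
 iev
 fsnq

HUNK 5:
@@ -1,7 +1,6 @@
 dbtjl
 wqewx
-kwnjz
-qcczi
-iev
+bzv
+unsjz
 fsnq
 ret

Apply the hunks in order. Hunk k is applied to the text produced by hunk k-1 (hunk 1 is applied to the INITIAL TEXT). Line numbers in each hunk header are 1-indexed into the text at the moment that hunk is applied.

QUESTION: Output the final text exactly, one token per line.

Answer: dbtjl
wqewx
bzv
unsjz
fsnq
ret
efkv

Derivation:
Hunk 1: at line 3 remove [gdlg,mmp,qxvxh] add [ine,sbmk] -> 10 lines: dbtjl wqewx bba vpy ine sbmk bxzid izhht ret efkv
Hunk 2: at line 4 remove [sbmk,bxzid,izhht] add [iev,fsnq] -> 9 lines: dbtjl wqewx bba vpy ine iev fsnq ret efkv
Hunk 3: at line 1 remove [bba,vpy,ine] add [kwnjz,ieb] -> 8 lines: dbtjl wqewx kwnjz ieb iev fsnq ret efkv
Hunk 4: at line 2 remove [ieb] add [qcczi] -> 8 lines: dbtjl wqewx kwnjz qcczi iev fsnq ret efkv
Hunk 5: at line 1 remove [kwnjz,qcczi,iev] add [bzv,unsjz] -> 7 lines: dbtjl wqewx bzv unsjz fsnq ret efkv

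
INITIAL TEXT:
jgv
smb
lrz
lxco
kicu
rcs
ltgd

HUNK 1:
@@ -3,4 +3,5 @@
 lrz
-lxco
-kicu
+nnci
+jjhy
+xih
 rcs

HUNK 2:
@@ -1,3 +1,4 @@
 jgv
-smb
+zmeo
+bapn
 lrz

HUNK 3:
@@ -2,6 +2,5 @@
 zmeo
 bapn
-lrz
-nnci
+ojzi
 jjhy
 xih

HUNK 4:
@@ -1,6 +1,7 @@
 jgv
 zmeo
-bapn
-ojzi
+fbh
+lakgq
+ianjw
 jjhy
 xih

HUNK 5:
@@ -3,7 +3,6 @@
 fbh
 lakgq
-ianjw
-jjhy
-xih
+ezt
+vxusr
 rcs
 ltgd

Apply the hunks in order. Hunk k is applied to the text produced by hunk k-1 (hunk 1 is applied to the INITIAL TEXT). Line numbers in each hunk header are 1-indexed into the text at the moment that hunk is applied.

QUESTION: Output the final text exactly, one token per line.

Answer: jgv
zmeo
fbh
lakgq
ezt
vxusr
rcs
ltgd

Derivation:
Hunk 1: at line 3 remove [lxco,kicu] add [nnci,jjhy,xih] -> 8 lines: jgv smb lrz nnci jjhy xih rcs ltgd
Hunk 2: at line 1 remove [smb] add [zmeo,bapn] -> 9 lines: jgv zmeo bapn lrz nnci jjhy xih rcs ltgd
Hunk 3: at line 2 remove [lrz,nnci] add [ojzi] -> 8 lines: jgv zmeo bapn ojzi jjhy xih rcs ltgd
Hunk 4: at line 1 remove [bapn,ojzi] add [fbh,lakgq,ianjw] -> 9 lines: jgv zmeo fbh lakgq ianjw jjhy xih rcs ltgd
Hunk 5: at line 3 remove [ianjw,jjhy,xih] add [ezt,vxusr] -> 8 lines: jgv zmeo fbh lakgq ezt vxusr rcs ltgd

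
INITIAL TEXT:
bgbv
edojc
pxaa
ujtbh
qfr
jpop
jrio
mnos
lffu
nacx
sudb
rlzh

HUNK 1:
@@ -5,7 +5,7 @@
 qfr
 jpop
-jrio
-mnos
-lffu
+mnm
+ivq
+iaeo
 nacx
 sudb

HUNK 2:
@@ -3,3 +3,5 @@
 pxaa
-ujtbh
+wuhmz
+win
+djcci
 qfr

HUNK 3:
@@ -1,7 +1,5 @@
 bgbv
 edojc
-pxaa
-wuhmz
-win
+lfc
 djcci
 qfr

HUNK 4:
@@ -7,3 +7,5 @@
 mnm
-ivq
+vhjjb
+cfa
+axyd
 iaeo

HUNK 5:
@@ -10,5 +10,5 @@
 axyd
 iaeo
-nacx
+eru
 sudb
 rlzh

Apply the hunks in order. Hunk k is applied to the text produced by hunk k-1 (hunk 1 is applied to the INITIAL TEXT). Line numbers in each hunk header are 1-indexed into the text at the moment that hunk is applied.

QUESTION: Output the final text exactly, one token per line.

Hunk 1: at line 5 remove [jrio,mnos,lffu] add [mnm,ivq,iaeo] -> 12 lines: bgbv edojc pxaa ujtbh qfr jpop mnm ivq iaeo nacx sudb rlzh
Hunk 2: at line 3 remove [ujtbh] add [wuhmz,win,djcci] -> 14 lines: bgbv edojc pxaa wuhmz win djcci qfr jpop mnm ivq iaeo nacx sudb rlzh
Hunk 3: at line 1 remove [pxaa,wuhmz,win] add [lfc] -> 12 lines: bgbv edojc lfc djcci qfr jpop mnm ivq iaeo nacx sudb rlzh
Hunk 4: at line 7 remove [ivq] add [vhjjb,cfa,axyd] -> 14 lines: bgbv edojc lfc djcci qfr jpop mnm vhjjb cfa axyd iaeo nacx sudb rlzh
Hunk 5: at line 10 remove [nacx] add [eru] -> 14 lines: bgbv edojc lfc djcci qfr jpop mnm vhjjb cfa axyd iaeo eru sudb rlzh

Answer: bgbv
edojc
lfc
djcci
qfr
jpop
mnm
vhjjb
cfa
axyd
iaeo
eru
sudb
rlzh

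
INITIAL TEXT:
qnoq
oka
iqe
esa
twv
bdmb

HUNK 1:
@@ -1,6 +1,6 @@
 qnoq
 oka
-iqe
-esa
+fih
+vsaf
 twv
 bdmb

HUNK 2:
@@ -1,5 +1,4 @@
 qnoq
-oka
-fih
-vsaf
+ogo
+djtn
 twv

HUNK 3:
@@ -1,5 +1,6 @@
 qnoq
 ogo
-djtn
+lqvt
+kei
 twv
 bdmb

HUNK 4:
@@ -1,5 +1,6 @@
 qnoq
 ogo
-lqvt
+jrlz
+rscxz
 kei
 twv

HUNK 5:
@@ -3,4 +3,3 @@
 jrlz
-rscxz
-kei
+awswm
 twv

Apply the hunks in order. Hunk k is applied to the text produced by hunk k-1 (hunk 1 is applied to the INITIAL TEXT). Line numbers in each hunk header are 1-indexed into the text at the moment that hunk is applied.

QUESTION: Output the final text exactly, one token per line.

Answer: qnoq
ogo
jrlz
awswm
twv
bdmb

Derivation:
Hunk 1: at line 1 remove [iqe,esa] add [fih,vsaf] -> 6 lines: qnoq oka fih vsaf twv bdmb
Hunk 2: at line 1 remove [oka,fih,vsaf] add [ogo,djtn] -> 5 lines: qnoq ogo djtn twv bdmb
Hunk 3: at line 1 remove [djtn] add [lqvt,kei] -> 6 lines: qnoq ogo lqvt kei twv bdmb
Hunk 4: at line 1 remove [lqvt] add [jrlz,rscxz] -> 7 lines: qnoq ogo jrlz rscxz kei twv bdmb
Hunk 5: at line 3 remove [rscxz,kei] add [awswm] -> 6 lines: qnoq ogo jrlz awswm twv bdmb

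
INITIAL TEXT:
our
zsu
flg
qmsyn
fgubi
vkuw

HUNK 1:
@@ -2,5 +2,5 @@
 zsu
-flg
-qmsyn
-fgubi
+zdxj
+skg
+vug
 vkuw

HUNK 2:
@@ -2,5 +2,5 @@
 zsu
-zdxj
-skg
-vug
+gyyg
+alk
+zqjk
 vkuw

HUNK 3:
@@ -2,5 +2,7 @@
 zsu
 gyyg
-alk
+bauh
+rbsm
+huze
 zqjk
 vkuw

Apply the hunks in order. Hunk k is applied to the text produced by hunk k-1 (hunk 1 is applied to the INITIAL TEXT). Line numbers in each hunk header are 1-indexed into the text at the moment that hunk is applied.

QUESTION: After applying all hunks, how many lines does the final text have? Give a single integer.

Answer: 8

Derivation:
Hunk 1: at line 2 remove [flg,qmsyn,fgubi] add [zdxj,skg,vug] -> 6 lines: our zsu zdxj skg vug vkuw
Hunk 2: at line 2 remove [zdxj,skg,vug] add [gyyg,alk,zqjk] -> 6 lines: our zsu gyyg alk zqjk vkuw
Hunk 3: at line 2 remove [alk] add [bauh,rbsm,huze] -> 8 lines: our zsu gyyg bauh rbsm huze zqjk vkuw
Final line count: 8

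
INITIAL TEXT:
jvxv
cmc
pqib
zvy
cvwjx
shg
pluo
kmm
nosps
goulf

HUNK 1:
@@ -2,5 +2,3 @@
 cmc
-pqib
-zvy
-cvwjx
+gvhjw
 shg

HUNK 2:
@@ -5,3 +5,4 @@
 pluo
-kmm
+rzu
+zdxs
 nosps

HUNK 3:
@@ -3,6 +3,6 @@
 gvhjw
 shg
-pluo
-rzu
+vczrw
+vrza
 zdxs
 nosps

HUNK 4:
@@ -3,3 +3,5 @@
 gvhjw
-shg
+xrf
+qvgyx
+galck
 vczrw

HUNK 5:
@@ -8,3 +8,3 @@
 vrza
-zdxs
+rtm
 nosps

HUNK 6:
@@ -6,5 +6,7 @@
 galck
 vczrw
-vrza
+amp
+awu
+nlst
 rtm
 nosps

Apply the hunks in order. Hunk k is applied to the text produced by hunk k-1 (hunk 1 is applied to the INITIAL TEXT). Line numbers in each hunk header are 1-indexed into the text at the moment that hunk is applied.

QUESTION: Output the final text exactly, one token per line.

Answer: jvxv
cmc
gvhjw
xrf
qvgyx
galck
vczrw
amp
awu
nlst
rtm
nosps
goulf

Derivation:
Hunk 1: at line 2 remove [pqib,zvy,cvwjx] add [gvhjw] -> 8 lines: jvxv cmc gvhjw shg pluo kmm nosps goulf
Hunk 2: at line 5 remove [kmm] add [rzu,zdxs] -> 9 lines: jvxv cmc gvhjw shg pluo rzu zdxs nosps goulf
Hunk 3: at line 3 remove [pluo,rzu] add [vczrw,vrza] -> 9 lines: jvxv cmc gvhjw shg vczrw vrza zdxs nosps goulf
Hunk 4: at line 3 remove [shg] add [xrf,qvgyx,galck] -> 11 lines: jvxv cmc gvhjw xrf qvgyx galck vczrw vrza zdxs nosps goulf
Hunk 5: at line 8 remove [zdxs] add [rtm] -> 11 lines: jvxv cmc gvhjw xrf qvgyx galck vczrw vrza rtm nosps goulf
Hunk 6: at line 6 remove [vrza] add [amp,awu,nlst] -> 13 lines: jvxv cmc gvhjw xrf qvgyx galck vczrw amp awu nlst rtm nosps goulf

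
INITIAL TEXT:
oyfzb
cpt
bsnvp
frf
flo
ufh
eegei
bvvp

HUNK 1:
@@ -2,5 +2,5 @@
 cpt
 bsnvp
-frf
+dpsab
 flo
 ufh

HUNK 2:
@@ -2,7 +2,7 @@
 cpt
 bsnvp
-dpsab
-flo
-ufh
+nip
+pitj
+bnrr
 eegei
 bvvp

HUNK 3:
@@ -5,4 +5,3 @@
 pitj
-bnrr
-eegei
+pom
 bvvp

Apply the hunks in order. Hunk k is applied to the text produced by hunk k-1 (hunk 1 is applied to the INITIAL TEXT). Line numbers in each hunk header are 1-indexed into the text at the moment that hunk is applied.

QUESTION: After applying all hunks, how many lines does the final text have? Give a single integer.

Hunk 1: at line 2 remove [frf] add [dpsab] -> 8 lines: oyfzb cpt bsnvp dpsab flo ufh eegei bvvp
Hunk 2: at line 2 remove [dpsab,flo,ufh] add [nip,pitj,bnrr] -> 8 lines: oyfzb cpt bsnvp nip pitj bnrr eegei bvvp
Hunk 3: at line 5 remove [bnrr,eegei] add [pom] -> 7 lines: oyfzb cpt bsnvp nip pitj pom bvvp
Final line count: 7

Answer: 7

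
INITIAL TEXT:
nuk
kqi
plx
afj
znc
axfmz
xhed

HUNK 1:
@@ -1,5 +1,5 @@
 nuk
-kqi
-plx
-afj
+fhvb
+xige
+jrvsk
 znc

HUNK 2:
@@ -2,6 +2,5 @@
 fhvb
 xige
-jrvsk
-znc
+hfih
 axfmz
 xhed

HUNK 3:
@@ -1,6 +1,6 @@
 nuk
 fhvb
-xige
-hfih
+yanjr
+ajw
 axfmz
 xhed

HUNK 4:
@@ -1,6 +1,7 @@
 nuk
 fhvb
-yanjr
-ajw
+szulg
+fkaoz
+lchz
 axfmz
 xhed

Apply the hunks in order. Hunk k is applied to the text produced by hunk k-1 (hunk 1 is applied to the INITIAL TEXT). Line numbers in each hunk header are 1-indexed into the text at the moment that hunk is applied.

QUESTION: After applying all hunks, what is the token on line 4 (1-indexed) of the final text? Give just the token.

Hunk 1: at line 1 remove [kqi,plx,afj] add [fhvb,xige,jrvsk] -> 7 lines: nuk fhvb xige jrvsk znc axfmz xhed
Hunk 2: at line 2 remove [jrvsk,znc] add [hfih] -> 6 lines: nuk fhvb xige hfih axfmz xhed
Hunk 3: at line 1 remove [xige,hfih] add [yanjr,ajw] -> 6 lines: nuk fhvb yanjr ajw axfmz xhed
Hunk 4: at line 1 remove [yanjr,ajw] add [szulg,fkaoz,lchz] -> 7 lines: nuk fhvb szulg fkaoz lchz axfmz xhed
Final line 4: fkaoz

Answer: fkaoz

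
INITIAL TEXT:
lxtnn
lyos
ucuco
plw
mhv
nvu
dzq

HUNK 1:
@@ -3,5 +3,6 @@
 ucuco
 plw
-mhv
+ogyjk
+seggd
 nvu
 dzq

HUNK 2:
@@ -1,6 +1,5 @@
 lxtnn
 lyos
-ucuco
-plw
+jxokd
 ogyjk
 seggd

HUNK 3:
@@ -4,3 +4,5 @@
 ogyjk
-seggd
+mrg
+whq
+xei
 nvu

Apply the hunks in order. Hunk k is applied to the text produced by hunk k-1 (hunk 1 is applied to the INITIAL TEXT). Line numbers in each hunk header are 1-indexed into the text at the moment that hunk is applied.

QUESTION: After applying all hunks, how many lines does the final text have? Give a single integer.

Hunk 1: at line 3 remove [mhv] add [ogyjk,seggd] -> 8 lines: lxtnn lyos ucuco plw ogyjk seggd nvu dzq
Hunk 2: at line 1 remove [ucuco,plw] add [jxokd] -> 7 lines: lxtnn lyos jxokd ogyjk seggd nvu dzq
Hunk 3: at line 4 remove [seggd] add [mrg,whq,xei] -> 9 lines: lxtnn lyos jxokd ogyjk mrg whq xei nvu dzq
Final line count: 9

Answer: 9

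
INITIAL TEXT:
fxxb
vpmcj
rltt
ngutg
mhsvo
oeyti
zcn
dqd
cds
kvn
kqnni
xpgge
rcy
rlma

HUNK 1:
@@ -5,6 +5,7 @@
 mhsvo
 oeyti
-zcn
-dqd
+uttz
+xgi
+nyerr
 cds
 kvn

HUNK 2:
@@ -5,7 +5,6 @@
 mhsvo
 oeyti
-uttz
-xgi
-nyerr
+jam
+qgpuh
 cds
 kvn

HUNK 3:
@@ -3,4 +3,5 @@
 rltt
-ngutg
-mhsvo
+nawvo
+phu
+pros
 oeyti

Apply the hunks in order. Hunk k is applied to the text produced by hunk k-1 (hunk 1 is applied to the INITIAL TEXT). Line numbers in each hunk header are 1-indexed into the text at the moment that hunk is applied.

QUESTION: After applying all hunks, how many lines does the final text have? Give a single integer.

Answer: 15

Derivation:
Hunk 1: at line 5 remove [zcn,dqd] add [uttz,xgi,nyerr] -> 15 lines: fxxb vpmcj rltt ngutg mhsvo oeyti uttz xgi nyerr cds kvn kqnni xpgge rcy rlma
Hunk 2: at line 5 remove [uttz,xgi,nyerr] add [jam,qgpuh] -> 14 lines: fxxb vpmcj rltt ngutg mhsvo oeyti jam qgpuh cds kvn kqnni xpgge rcy rlma
Hunk 3: at line 3 remove [ngutg,mhsvo] add [nawvo,phu,pros] -> 15 lines: fxxb vpmcj rltt nawvo phu pros oeyti jam qgpuh cds kvn kqnni xpgge rcy rlma
Final line count: 15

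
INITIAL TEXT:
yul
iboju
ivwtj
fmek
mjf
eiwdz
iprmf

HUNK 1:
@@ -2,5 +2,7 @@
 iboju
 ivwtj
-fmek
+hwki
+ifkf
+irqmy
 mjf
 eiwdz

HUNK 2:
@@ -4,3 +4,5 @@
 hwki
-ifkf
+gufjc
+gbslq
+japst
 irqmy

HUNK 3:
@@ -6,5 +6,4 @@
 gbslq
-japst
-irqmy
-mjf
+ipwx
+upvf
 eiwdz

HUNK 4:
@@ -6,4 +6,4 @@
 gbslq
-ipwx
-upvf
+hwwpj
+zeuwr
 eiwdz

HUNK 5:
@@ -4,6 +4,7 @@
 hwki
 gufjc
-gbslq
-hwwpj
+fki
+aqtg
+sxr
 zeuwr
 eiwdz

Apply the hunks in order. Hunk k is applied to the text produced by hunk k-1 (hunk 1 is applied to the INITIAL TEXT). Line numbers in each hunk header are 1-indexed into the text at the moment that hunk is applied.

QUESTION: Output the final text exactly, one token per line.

Answer: yul
iboju
ivwtj
hwki
gufjc
fki
aqtg
sxr
zeuwr
eiwdz
iprmf

Derivation:
Hunk 1: at line 2 remove [fmek] add [hwki,ifkf,irqmy] -> 9 lines: yul iboju ivwtj hwki ifkf irqmy mjf eiwdz iprmf
Hunk 2: at line 4 remove [ifkf] add [gufjc,gbslq,japst] -> 11 lines: yul iboju ivwtj hwki gufjc gbslq japst irqmy mjf eiwdz iprmf
Hunk 3: at line 6 remove [japst,irqmy,mjf] add [ipwx,upvf] -> 10 lines: yul iboju ivwtj hwki gufjc gbslq ipwx upvf eiwdz iprmf
Hunk 4: at line 6 remove [ipwx,upvf] add [hwwpj,zeuwr] -> 10 lines: yul iboju ivwtj hwki gufjc gbslq hwwpj zeuwr eiwdz iprmf
Hunk 5: at line 4 remove [gbslq,hwwpj] add [fki,aqtg,sxr] -> 11 lines: yul iboju ivwtj hwki gufjc fki aqtg sxr zeuwr eiwdz iprmf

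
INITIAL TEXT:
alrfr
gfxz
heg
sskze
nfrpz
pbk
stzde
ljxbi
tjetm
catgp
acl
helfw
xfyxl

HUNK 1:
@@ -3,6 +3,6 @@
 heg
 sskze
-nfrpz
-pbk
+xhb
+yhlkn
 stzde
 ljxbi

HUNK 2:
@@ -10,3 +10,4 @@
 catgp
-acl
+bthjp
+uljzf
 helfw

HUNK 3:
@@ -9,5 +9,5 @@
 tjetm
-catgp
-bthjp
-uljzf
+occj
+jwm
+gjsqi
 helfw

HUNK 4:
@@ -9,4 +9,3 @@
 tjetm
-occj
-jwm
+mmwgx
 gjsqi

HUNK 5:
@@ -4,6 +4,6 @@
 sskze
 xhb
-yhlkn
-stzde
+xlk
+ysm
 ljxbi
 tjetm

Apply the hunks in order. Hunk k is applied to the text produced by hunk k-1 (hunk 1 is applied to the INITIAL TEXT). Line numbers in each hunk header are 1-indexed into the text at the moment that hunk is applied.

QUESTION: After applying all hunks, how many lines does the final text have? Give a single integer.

Answer: 13

Derivation:
Hunk 1: at line 3 remove [nfrpz,pbk] add [xhb,yhlkn] -> 13 lines: alrfr gfxz heg sskze xhb yhlkn stzde ljxbi tjetm catgp acl helfw xfyxl
Hunk 2: at line 10 remove [acl] add [bthjp,uljzf] -> 14 lines: alrfr gfxz heg sskze xhb yhlkn stzde ljxbi tjetm catgp bthjp uljzf helfw xfyxl
Hunk 3: at line 9 remove [catgp,bthjp,uljzf] add [occj,jwm,gjsqi] -> 14 lines: alrfr gfxz heg sskze xhb yhlkn stzde ljxbi tjetm occj jwm gjsqi helfw xfyxl
Hunk 4: at line 9 remove [occj,jwm] add [mmwgx] -> 13 lines: alrfr gfxz heg sskze xhb yhlkn stzde ljxbi tjetm mmwgx gjsqi helfw xfyxl
Hunk 5: at line 4 remove [yhlkn,stzde] add [xlk,ysm] -> 13 lines: alrfr gfxz heg sskze xhb xlk ysm ljxbi tjetm mmwgx gjsqi helfw xfyxl
Final line count: 13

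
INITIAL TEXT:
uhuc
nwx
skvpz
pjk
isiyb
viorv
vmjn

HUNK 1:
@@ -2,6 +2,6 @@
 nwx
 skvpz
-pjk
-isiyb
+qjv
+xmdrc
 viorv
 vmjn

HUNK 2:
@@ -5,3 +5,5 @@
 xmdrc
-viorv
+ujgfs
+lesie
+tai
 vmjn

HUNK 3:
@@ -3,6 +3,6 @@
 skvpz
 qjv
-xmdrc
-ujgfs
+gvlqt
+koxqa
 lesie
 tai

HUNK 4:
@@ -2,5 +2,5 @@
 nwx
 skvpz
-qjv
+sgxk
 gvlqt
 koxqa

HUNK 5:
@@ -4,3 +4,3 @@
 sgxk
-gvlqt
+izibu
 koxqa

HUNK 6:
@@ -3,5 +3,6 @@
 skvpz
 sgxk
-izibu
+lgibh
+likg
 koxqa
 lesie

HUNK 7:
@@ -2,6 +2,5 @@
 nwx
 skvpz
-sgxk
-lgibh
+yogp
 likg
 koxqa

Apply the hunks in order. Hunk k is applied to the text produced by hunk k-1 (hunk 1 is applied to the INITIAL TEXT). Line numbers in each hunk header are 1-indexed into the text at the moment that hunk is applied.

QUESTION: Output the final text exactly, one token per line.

Hunk 1: at line 2 remove [pjk,isiyb] add [qjv,xmdrc] -> 7 lines: uhuc nwx skvpz qjv xmdrc viorv vmjn
Hunk 2: at line 5 remove [viorv] add [ujgfs,lesie,tai] -> 9 lines: uhuc nwx skvpz qjv xmdrc ujgfs lesie tai vmjn
Hunk 3: at line 3 remove [xmdrc,ujgfs] add [gvlqt,koxqa] -> 9 lines: uhuc nwx skvpz qjv gvlqt koxqa lesie tai vmjn
Hunk 4: at line 2 remove [qjv] add [sgxk] -> 9 lines: uhuc nwx skvpz sgxk gvlqt koxqa lesie tai vmjn
Hunk 5: at line 4 remove [gvlqt] add [izibu] -> 9 lines: uhuc nwx skvpz sgxk izibu koxqa lesie tai vmjn
Hunk 6: at line 3 remove [izibu] add [lgibh,likg] -> 10 lines: uhuc nwx skvpz sgxk lgibh likg koxqa lesie tai vmjn
Hunk 7: at line 2 remove [sgxk,lgibh] add [yogp] -> 9 lines: uhuc nwx skvpz yogp likg koxqa lesie tai vmjn

Answer: uhuc
nwx
skvpz
yogp
likg
koxqa
lesie
tai
vmjn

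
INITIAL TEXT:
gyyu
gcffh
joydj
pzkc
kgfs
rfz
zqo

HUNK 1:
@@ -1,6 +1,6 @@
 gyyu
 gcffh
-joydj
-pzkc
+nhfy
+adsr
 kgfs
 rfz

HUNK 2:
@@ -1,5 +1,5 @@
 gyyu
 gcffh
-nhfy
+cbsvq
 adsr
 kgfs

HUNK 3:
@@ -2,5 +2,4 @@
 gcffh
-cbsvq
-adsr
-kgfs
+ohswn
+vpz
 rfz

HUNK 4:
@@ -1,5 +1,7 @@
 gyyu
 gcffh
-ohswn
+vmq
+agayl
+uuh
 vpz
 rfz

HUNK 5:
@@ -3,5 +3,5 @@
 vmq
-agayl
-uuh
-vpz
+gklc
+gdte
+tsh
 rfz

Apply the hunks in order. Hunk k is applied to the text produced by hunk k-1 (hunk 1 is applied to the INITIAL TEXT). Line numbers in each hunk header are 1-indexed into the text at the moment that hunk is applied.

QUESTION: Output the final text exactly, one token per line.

Hunk 1: at line 1 remove [joydj,pzkc] add [nhfy,adsr] -> 7 lines: gyyu gcffh nhfy adsr kgfs rfz zqo
Hunk 2: at line 1 remove [nhfy] add [cbsvq] -> 7 lines: gyyu gcffh cbsvq adsr kgfs rfz zqo
Hunk 3: at line 2 remove [cbsvq,adsr,kgfs] add [ohswn,vpz] -> 6 lines: gyyu gcffh ohswn vpz rfz zqo
Hunk 4: at line 1 remove [ohswn] add [vmq,agayl,uuh] -> 8 lines: gyyu gcffh vmq agayl uuh vpz rfz zqo
Hunk 5: at line 3 remove [agayl,uuh,vpz] add [gklc,gdte,tsh] -> 8 lines: gyyu gcffh vmq gklc gdte tsh rfz zqo

Answer: gyyu
gcffh
vmq
gklc
gdte
tsh
rfz
zqo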